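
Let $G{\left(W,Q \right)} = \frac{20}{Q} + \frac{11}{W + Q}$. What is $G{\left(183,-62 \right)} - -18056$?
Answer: $\frac{6157017}{341} \approx 18056.0$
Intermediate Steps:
$G{\left(W,Q \right)} = \frac{11}{Q + W} + \frac{20}{Q}$ ($G{\left(W,Q \right)} = \frac{20}{Q} + \frac{11}{Q + W} = \frac{11}{Q + W} + \frac{20}{Q}$)
$G{\left(183,-62 \right)} - -18056 = \frac{20 \cdot 183 + 31 \left(-62\right)}{\left(-62\right) \left(-62 + 183\right)} - -18056 = - \frac{3660 - 1922}{62 \cdot 121} + 18056 = \left(- \frac{1}{62}\right) \frac{1}{121} \cdot 1738 + 18056 = - \frac{79}{341} + 18056 = \frac{6157017}{341}$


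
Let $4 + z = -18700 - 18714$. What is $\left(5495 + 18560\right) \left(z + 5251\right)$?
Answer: $-773777185$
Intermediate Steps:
$z = -37418$ ($z = -4 - 37414 = -37418$)
$\left(5495 + 18560\right) \left(z + 5251\right) = \left(5495 + 18560\right) \left(-37418 + 5251\right) = 24055 \left(-32167\right) = -773777185$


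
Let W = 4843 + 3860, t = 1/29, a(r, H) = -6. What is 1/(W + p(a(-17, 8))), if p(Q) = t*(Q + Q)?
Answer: 29/252375 ≈ 0.00011491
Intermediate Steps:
t = 1/29 ≈ 0.034483
W = 8703
p(Q) = 2*Q/29 (p(Q) = (Q + Q)/29 = (2*Q)/29 = 2*Q/29)
1/(W + p(a(-17, 8))) = 1/(8703 + (2/29)*(-6)) = 1/(8703 - 12/29) = 1/(252375/29) = 29/252375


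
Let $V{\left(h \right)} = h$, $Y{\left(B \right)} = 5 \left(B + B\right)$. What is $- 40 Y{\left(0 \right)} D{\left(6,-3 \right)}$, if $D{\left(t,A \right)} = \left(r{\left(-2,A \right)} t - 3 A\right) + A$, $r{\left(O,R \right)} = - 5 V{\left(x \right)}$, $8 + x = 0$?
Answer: $0$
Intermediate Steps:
$x = -8$ ($x = -8 + 0 = -8$)
$Y{\left(B \right)} = 10 B$ ($Y{\left(B \right)} = 5 \cdot 2 B = 10 B$)
$r{\left(O,R \right)} = 40$ ($r{\left(O,R \right)} = \left(-5\right) \left(-8\right) = 40$)
$D{\left(t,A \right)} = - 2 A + 40 t$ ($D{\left(t,A \right)} = \left(40 t - 3 A\right) + A = \left(- 3 A + 40 t\right) + A = - 2 A + 40 t$)
$- 40 Y{\left(0 \right)} D{\left(6,-3 \right)} = - 40 \cdot 10 \cdot 0 \left(\left(-2\right) \left(-3\right) + 40 \cdot 6\right) = \left(-40\right) 0 \left(6 + 240\right) = 0 \cdot 246 = 0$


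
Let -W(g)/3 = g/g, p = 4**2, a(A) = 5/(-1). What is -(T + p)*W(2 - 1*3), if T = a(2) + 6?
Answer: 51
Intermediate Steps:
a(A) = -5 (a(A) = 5*(-1) = -5)
p = 16
W(g) = -3 (W(g) = -3*g/g = -3*1 = -3)
T = 1 (T = -5 + 6 = 1)
-(T + p)*W(2 - 1*3) = -(1 + 16)*(-3) = -17*(-3) = -1*(-51) = 51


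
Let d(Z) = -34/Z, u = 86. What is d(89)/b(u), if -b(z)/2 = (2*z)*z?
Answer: 17/1316488 ≈ 1.2913e-5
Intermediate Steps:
b(z) = -4*z² (b(z) = -2*2*z*z = -4*z²)
d(89)/b(u) = (-34/89)/((-4*86²)) = (-34*1/89)/((-4*7396)) = -34/89/(-29584) = -34/89*(-1/29584) = 17/1316488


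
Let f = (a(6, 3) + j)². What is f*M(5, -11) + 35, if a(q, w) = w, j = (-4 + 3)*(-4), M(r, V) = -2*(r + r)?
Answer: -945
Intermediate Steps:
M(r, V) = -4*r
j = 4 (j = -1*(-4) = 4)
f = 49 (f = (3 + 4)² = 7² = 49)
f*M(5, -11) + 35 = 49*(-4*5) + 35 = 49*(-20) + 35 = -980 + 35 = -945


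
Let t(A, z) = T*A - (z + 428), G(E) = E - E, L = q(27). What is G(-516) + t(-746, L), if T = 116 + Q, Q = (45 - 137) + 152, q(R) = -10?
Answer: -131714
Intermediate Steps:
Q = 60 (Q = -92 + 152 = 60)
T = 176 (T = 116 + 60 = 176)
L = -10
G(E) = 0
t(A, z) = -428 - z + 176*A (t(A, z) = 176*A - (z + 428) = 176*A - (428 + z) = 176*A + (-428 - z) = -428 - z + 176*A)
G(-516) + t(-746, L) = 0 + (-428 - 1*(-10) + 176*(-746)) = 0 + (-428 + 10 - 131296) = 0 - 131714 = -131714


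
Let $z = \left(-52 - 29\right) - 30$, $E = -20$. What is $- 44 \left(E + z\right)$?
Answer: $5764$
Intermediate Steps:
$z = -111$ ($z = -81 - 30 = -111$)
$- 44 \left(E + z\right) = - 44 \left(-20 - 111\right) = \left(-44\right) \left(-131\right) = 5764$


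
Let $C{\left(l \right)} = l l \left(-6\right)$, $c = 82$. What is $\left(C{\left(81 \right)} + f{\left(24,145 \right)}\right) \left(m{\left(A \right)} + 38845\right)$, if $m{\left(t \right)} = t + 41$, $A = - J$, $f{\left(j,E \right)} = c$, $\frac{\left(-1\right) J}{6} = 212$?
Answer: $-1577566872$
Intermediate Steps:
$J = -1272$ ($J = \left(-6\right) 212 = -1272$)
$f{\left(j,E \right)} = 82$
$C{\left(l \right)} = - 6 l^{2}$ ($C{\left(l \right)} = l^{2} \left(-6\right) = - 6 l^{2}$)
$A = 1272$ ($A = \left(-1\right) \left(-1272\right) = 1272$)
$m{\left(t \right)} = 41 + t$
$\left(C{\left(81 \right)} + f{\left(24,145 \right)}\right) \left(m{\left(A \right)} + 38845\right) = \left(- 6 \cdot 81^{2} + 82\right) \left(\left(41 + 1272\right) + 38845\right) = \left(\left(-6\right) 6561 + 82\right) \left(1313 + 38845\right) = \left(-39366 + 82\right) 40158 = \left(-39284\right) 40158 = -1577566872$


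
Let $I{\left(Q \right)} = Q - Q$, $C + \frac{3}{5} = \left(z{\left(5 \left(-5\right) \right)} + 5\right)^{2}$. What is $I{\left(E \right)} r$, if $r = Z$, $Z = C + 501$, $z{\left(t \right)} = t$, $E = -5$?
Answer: $0$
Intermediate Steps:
$C = \frac{1997}{5}$ ($C = - \frac{3}{5} + \left(5 \left(-5\right) + 5\right)^{2} = - \frac{3}{5} + \left(-25 + 5\right)^{2} = - \frac{3}{5} + \left(-20\right)^{2} = - \frac{3}{5} + 400 = \frac{1997}{5} \approx 399.4$)
$Z = \frac{4502}{5}$ ($Z = \frac{1997}{5} + 501 = \frac{4502}{5} \approx 900.4$)
$r = \frac{4502}{5} \approx 900.4$
$I{\left(Q \right)} = 0$
$I{\left(E \right)} r = 0 \cdot \frac{4502}{5} = 0$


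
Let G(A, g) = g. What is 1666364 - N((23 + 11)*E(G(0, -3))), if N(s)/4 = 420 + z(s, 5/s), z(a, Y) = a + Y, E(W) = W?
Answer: 84919702/51 ≈ 1.6651e+6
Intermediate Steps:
z(a, Y) = Y + a
N(s) = 1680 + 4*s + 20/s (N(s) = 4*(420 + (5/s + s)) = 4*(420 + (s + 5/s)) = 4*(420 + s + 5/s) = 1680 + 4*s + 20/s)
1666364 - N((23 + 11)*E(G(0, -3))) = 1666364 - (1680 + 4*((23 + 11)*(-3)) + 20/(((23 + 11)*(-3)))) = 1666364 - (1680 + 4*(34*(-3)) + 20/((34*(-3)))) = 1666364 - (1680 + 4*(-102) + 20/(-102)) = 1666364 - (1680 - 408 + 20*(-1/102)) = 1666364 - (1680 - 408 - 10/51) = 1666364 - 1*64862/51 = 1666364 - 64862/51 = 84919702/51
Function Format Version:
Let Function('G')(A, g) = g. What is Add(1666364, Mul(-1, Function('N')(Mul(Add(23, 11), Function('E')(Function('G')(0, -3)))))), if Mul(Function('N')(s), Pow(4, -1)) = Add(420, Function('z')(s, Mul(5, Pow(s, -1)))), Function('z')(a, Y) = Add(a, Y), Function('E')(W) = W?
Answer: Rational(84919702, 51) ≈ 1.6651e+6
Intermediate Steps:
Function('z')(a, Y) = Add(Y, a)
Function('N')(s) = Add(1680, Mul(4, s), Mul(20, Pow(s, -1))) (Function('N')(s) = Mul(4, Add(420, Add(Mul(5, Pow(s, -1)), s))) = Mul(4, Add(420, Add(s, Mul(5, Pow(s, -1))))) = Mul(4, Add(420, s, Mul(5, Pow(s, -1)))) = Add(1680, Mul(4, s), Mul(20, Pow(s, -1))))
Add(1666364, Mul(-1, Function('N')(Mul(Add(23, 11), Function('E')(Function('G')(0, -3)))))) = Add(1666364, Mul(-1, Add(1680, Mul(4, Mul(Add(23, 11), -3)), Mul(20, Pow(Mul(Add(23, 11), -3), -1))))) = Add(1666364, Mul(-1, Add(1680, Mul(4, Mul(34, -3)), Mul(20, Pow(Mul(34, -3), -1))))) = Add(1666364, Mul(-1, Add(1680, Mul(4, -102), Mul(20, Pow(-102, -1))))) = Add(1666364, Mul(-1, Add(1680, -408, Mul(20, Rational(-1, 102))))) = Add(1666364, Mul(-1, Add(1680, -408, Rational(-10, 51)))) = Add(1666364, Mul(-1, Rational(64862, 51))) = Add(1666364, Rational(-64862, 51)) = Rational(84919702, 51)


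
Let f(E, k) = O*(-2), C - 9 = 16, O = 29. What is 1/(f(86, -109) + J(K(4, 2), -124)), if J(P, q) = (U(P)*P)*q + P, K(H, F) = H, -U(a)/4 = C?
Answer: 1/49546 ≈ 2.0183e-5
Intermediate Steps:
C = 25 (C = 9 + 16 = 25)
U(a) = -100 (U(a) = -4*25 = -100)
f(E, k) = -58 (f(E, k) = 29*(-2) = -58)
J(P, q) = P - 100*P*q (J(P, q) = (-100*P)*q + P = -100*P*q + P = P - 100*P*q)
1/(f(86, -109) + J(K(4, 2), -124)) = 1/(-58 + 4*(1 - 100*(-124))) = 1/(-58 + 4*(1 + 12400)) = 1/(-58 + 4*12401) = 1/(-58 + 49604) = 1/49546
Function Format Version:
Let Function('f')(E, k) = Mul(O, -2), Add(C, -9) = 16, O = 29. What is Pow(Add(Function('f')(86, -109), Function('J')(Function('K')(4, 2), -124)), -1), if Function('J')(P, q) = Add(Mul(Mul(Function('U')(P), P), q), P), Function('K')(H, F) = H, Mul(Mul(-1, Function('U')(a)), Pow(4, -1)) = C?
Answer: Rational(1, 49546) ≈ 2.0183e-5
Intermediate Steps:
C = 25 (C = Add(9, 16) = 25)
Function('U')(a) = -100 (Function('U')(a) = Mul(-4, 25) = -100)
Function('f')(E, k) = -58 (Function('f')(E, k) = Mul(29, -2) = -58)
Function('J')(P, q) = Add(P, Mul(-100, P, q)) (Function('J')(P, q) = Add(Mul(Mul(-100, P), q), P) = Add(Mul(-100, P, q), P) = Add(P, Mul(-100, P, q)))
Pow(Add(Function('f')(86, -109), Function('J')(Function('K')(4, 2), -124)), -1) = Pow(Add(-58, Mul(4, Add(1, Mul(-100, -124)))), -1) = Pow(Add(-58, Mul(4, Add(1, 12400))), -1) = Pow(Add(-58, Mul(4, 12401)), -1) = Pow(Add(-58, 49604), -1) = Pow(49546, -1) = Rational(1, 49546)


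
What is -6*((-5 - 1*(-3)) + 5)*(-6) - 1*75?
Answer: 33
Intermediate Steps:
-6*((-5 - 1*(-3)) + 5)*(-6) - 1*75 = -6*((-5 + 3) + 5)*(-6) - 75 = -6*(-2 + 5)*(-6) - 75 = -6*3*(-6) - 75 = -18*(-6) - 75 = 108 - 75 = 33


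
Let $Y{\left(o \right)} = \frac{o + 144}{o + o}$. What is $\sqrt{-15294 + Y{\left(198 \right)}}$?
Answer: $\frac{i \sqrt{7401878}}{22} \approx 123.67 i$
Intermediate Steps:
$Y{\left(o \right)} = \frac{144 + o}{2 o}$
$\sqrt{-15294 + Y{\left(198 \right)}} = \sqrt{-15294 + \frac{144 + 198}{2 \cdot 198}} = \sqrt{-15294 + \frac{1}{2} \cdot \frac{1}{198} \cdot 342} = \sqrt{-15294 + \frac{19}{22}} = \sqrt{- \frac{336449}{22}} = \frac{i \sqrt{7401878}}{22}$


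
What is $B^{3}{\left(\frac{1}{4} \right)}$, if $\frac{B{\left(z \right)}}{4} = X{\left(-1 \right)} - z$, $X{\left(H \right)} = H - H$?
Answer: $-1$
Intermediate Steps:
$X{\left(H \right)} = 0$
$B{\left(z \right)} = - 4 z$ ($B{\left(z \right)} = 4 \left(0 - z\right) = 4 \left(- z\right) = - 4 z$)
$B^{3}{\left(\frac{1}{4} \right)} = \left(- \frac{4}{4}\right)^{3} = \left(\left(-4\right) \frac{1}{4}\right)^{3} = \left(-1\right)^{3} = -1$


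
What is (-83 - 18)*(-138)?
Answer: 13938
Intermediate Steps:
(-83 - 18)*(-138) = -101*(-138) = 13938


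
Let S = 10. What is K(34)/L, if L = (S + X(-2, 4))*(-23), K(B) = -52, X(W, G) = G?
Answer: 26/161 ≈ 0.16149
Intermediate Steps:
L = -322 (L = (10 + 4)*(-23) = 14*(-23) = -322)
K(34)/L = -52/(-322) = -52*(-1/322) = 26/161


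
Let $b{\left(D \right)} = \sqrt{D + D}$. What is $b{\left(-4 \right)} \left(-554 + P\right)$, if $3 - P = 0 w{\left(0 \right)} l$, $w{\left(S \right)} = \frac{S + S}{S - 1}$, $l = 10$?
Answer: $- 1102 i \sqrt{2} \approx - 1558.5 i$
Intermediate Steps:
$b{\left(D \right)} = \sqrt{2} \sqrt{D}$ ($b{\left(D \right)} = \sqrt{2 D} = \sqrt{2} \sqrt{D}$)
$w{\left(S \right)} = \frac{2 S}{-1 + S}$
$P = 3$ ($P = 3 - 0 \cdot 2 \cdot 0 \frac{1}{-1 + 0} \cdot 10 = 3 - 0 \cdot 2 \cdot 0 \frac{1}{-1} \cdot 10 = 3 - 0 \cdot 2 \cdot 0 \left(-1\right) 10 = 3 - 0 \cdot 0 \cdot 10 = 3 - 0 \cdot 10 = 3 - 0 = 3 + 0 = 3$)
$b{\left(-4 \right)} \left(-554 + P\right) = \sqrt{2} \sqrt{-4} \left(-554 + 3\right) = \sqrt{2} \cdot 2 i \left(-551\right) = 2 i \sqrt{2} \left(-551\right) = - 1102 i \sqrt{2}$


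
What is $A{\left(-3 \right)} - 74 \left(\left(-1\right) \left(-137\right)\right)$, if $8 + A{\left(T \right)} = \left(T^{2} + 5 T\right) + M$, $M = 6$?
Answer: $-10146$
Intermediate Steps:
$A{\left(T \right)} = -2 + T^{2} + 5 T$ ($A{\left(T \right)} = -8 + \left(\left(T^{2} + 5 T\right) + 6\right) = -8 + \left(6 + T^{2} + 5 T\right) = -2 + T^{2} + 5 T$)
$A{\left(-3 \right)} - 74 \left(\left(-1\right) \left(-137\right)\right) = \left(-2 + \left(-3\right)^{2} + 5 \left(-3\right)\right) - 74 \left(\left(-1\right) \left(-137\right)\right) = \left(-2 + 9 - 15\right) - 10138 = -8 - 10138 = -10146$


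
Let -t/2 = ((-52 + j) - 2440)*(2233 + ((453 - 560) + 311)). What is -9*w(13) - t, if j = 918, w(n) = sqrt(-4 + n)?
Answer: -7671703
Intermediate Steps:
t = 7671676 (t = -2*((-52 + 918) - 2440)*(2233 + ((453 - 560) + 311)) = -2*(866 - 2440)*(2233 + (-107 + 311)) = -(-3148)*(2233 + 204) = -(-3148)*2437 = -2*(-3835838) = 7671676)
-9*w(13) - t = -9*sqrt(-4 + 13) - 1*7671676 = -9*sqrt(9) - 7671676 = -9*3 - 7671676 = -27 - 7671676 = -7671703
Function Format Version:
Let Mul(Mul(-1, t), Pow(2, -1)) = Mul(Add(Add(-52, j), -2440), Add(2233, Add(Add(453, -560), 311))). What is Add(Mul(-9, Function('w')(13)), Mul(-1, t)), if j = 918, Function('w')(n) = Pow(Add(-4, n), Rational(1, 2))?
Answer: -7671703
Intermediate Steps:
t = 7671676 (t = Mul(-2, Mul(Add(Add(-52, 918), -2440), Add(2233, Add(Add(453, -560), 311)))) = Mul(-2, Mul(Add(866, -2440), Add(2233, Add(-107, 311)))) = Mul(-2, Mul(-1574, Add(2233, 204))) = Mul(-2, Mul(-1574, 2437)) = Mul(-2, -3835838) = 7671676)
Add(Mul(-9, Function('w')(13)), Mul(-1, t)) = Add(Mul(-9, Pow(Add(-4, 13), Rational(1, 2))), Mul(-1, 7671676)) = Add(Mul(-9, Pow(9, Rational(1, 2))), -7671676) = Add(Mul(-9, 3), -7671676) = Add(-27, -7671676) = -7671703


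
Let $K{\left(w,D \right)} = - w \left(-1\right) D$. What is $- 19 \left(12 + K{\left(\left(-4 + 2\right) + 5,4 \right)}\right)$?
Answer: $-456$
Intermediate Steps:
$K{\left(w,D \right)} = D w$ ($K{\left(w,D \right)} = - - w D = - \left(-1\right) D w = D w$)
$- 19 \left(12 + K{\left(\left(-4 + 2\right) + 5,4 \right)}\right) = - 19 \left(12 + 4 \left(\left(-4 + 2\right) + 5\right)\right) = - 19 \left(12 + 4 \left(-2 + 5\right)\right) = - 19 \left(12 + 4 \cdot 3\right) = - 19 \left(12 + 12\right) = \left(-19\right) 24 = -456$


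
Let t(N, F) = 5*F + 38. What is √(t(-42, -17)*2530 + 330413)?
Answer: √211503 ≈ 459.89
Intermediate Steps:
t(N, F) = 38 + 5*F
√(t(-42, -17)*2530 + 330413) = √((38 + 5*(-17))*2530 + 330413) = √((38 - 85)*2530 + 330413) = √(-47*2530 + 330413) = √(-118910 + 330413) = √211503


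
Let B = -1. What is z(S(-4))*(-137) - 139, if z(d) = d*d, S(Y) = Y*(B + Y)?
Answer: -54939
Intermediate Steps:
S(Y) = Y*(-1 + Y)
z(d) = d**2
z(S(-4))*(-137) - 139 = (-4*(-1 - 4))**2*(-137) - 139 = (-4*(-5))**2*(-137) - 139 = 20**2*(-137) - 139 = 400*(-137) - 139 = -54800 - 139 = -54939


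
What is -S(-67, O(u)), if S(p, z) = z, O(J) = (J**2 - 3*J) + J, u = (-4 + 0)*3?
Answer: -168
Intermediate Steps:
u = -12 (u = -4*3 = -12)
O(J) = J**2 - 2*J
-S(-67, O(u)) = -(-12)*(-2 - 12) = -(-12)*(-14) = -1*168 = -168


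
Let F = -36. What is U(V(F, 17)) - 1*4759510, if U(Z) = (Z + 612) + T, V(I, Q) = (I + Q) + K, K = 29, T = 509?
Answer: -4758379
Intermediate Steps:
V(I, Q) = 29 + I + Q (V(I, Q) = (I + Q) + 29 = 29 + I + Q)
U(Z) = 1121 + Z (U(Z) = (Z + 612) + 509 = (612 + Z) + 509 = 1121 + Z)
U(V(F, 17)) - 1*4759510 = (1121 + (29 - 36 + 17)) - 1*4759510 = (1121 + 10) - 4759510 = 1131 - 4759510 = -4758379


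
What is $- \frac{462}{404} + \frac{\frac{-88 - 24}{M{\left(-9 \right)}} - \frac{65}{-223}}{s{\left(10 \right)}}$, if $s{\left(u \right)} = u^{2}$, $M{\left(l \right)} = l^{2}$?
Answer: $- \frac{210618461}{182436300} \approx -1.1545$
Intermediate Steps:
$- \frac{462}{404} + \frac{\frac{-88 - 24}{M{\left(-9 \right)}} - \frac{65}{-223}}{s{\left(10 \right)}} = - \frac{462}{404} + \frac{\frac{-88 - 24}{\left(-9\right)^{2}} - \frac{65}{-223}}{10^{2}} = \left(-462\right) \frac{1}{404} + \frac{\frac{-88 - 24}{81} - - \frac{65}{223}}{100} = - \frac{231}{202} + \left(\left(-112\right) \frac{1}{81} + \frac{65}{223}\right) \frac{1}{100} = - \frac{231}{202} + \left(- \frac{112}{81} + \frac{65}{223}\right) \frac{1}{100} = - \frac{231}{202} - \frac{19711}{1806300} = - \frac{210618461}{182436300}$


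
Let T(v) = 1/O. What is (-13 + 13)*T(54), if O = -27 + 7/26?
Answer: 0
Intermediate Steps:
O = -695/26 (O = -27 + 7*(1/26) = -27 + 7/26 = -695/26 ≈ -26.731)
T(v) = -26/695 (T(v) = 1/(-695/26) = -26/695)
(-13 + 13)*T(54) = (-13 + 13)*(-26/695) = 0*(-26/695) = 0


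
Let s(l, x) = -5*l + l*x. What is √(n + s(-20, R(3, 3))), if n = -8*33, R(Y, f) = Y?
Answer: 4*I*√14 ≈ 14.967*I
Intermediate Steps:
n = -264
√(n + s(-20, R(3, 3))) = √(-264 - 20*(-5 + 3)) = √(-264 - 20*(-2)) = √(-264 + 40) = √(-224) = 4*I*√14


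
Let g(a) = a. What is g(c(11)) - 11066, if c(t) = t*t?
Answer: -10945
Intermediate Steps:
c(t) = t²
g(c(11)) - 11066 = 11² - 11066 = 121 - 11066 = -10945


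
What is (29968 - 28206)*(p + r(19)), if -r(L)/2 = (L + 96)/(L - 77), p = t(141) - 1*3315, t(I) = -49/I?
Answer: -23857904642/4089 ≈ -5.8347e+6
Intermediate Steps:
p = -467464/141 (p = -49/141 - 1*3315 = -49*1/141 - 3315 = -49/141 - 3315 = -467464/141 ≈ -3315.3)
r(L) = -2*(96 + L)/(-77 + L) (r(L) = -2*(L + 96)/(L - 77) = -2*(96 + L)/(-77 + L))
(29968 - 28206)*(p + r(19)) = (29968 - 28206)*(-467464/141 + 2*(-96 - 1*19)/(-77 + 19)) = 1762*(-467464/141 + 2*(-96 - 19)/(-58)) = 1762*(-467464/141 + 2*(-1/58)*(-115)) = 1762*(-467464/141 + 115/29) = 1762*(-13540241/4089) = -23857904642/4089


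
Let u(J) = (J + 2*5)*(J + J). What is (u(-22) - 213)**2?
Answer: 99225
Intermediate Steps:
u(J) = 2*J*(10 + J) (u(J) = (J + 10)*(2*J) = (10 + J)*(2*J) = 2*J*(10 + J))
(u(-22) - 213)**2 = (2*(-22)*(10 - 22) - 213)**2 = (2*(-22)*(-12) - 213)**2 = (528 - 213)**2 = 315**2 = 99225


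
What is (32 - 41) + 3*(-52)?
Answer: -165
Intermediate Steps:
(32 - 41) + 3*(-52) = -9 - 156 = -165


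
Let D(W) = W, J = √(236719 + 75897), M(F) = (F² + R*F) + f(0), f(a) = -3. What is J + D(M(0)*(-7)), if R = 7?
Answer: 21 + 2*√78154 ≈ 580.12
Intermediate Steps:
M(F) = -3 + F² + 7*F (M(F) = (F² + 7*F) - 3 = -3 + F² + 7*F)
J = 2*√78154 (J = √312616 = 2*√78154 ≈ 559.12)
J + D(M(0)*(-7)) = 2*√78154 + (-3 + 0² + 7*0)*(-7) = 2*√78154 + (-3 + 0 + 0)*(-7) = 2*√78154 - 3*(-7) = 2*√78154 + 21 = 21 + 2*√78154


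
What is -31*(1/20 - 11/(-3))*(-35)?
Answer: 48391/12 ≈ 4032.6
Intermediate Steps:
-31*(1/20 - 11/(-3))*(-35) = -31*(1*(1/20) - 11*(-⅓))*(-35) = -31*(1/20 + 11/3)*(-35) = -31*223/60*(-35) = -6913/60*(-35) = 48391/12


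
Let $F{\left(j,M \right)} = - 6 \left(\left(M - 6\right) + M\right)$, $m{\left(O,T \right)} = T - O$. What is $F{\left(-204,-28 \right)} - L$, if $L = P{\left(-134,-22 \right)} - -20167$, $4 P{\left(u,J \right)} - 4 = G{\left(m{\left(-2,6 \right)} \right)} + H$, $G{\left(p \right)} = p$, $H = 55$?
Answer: $- \frac{79247}{4} \approx -19812.0$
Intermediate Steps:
$P{\left(u,J \right)} = \frac{67}{4}$ ($P{\left(u,J \right)} = 1 + \frac{\left(6 - -2\right) + 55}{4} = 1 + \frac{\left(6 + 2\right) + 55}{4} = 1 + \frac{8 + 55}{4} = 1 + \frac{1}{4} \cdot 63 = 1 + \frac{63}{4} = \frac{67}{4}$)
$F{\left(j,M \right)} = 36 - 12 M$ ($F{\left(j,M \right)} = - 6 \left(\left(-6 + M\right) + M\right) = - 6 \left(-6 + 2 M\right) = 36 - 12 M$)
$L = \frac{80735}{4}$ ($L = \frac{67}{4} - -20167 = \frac{67}{4} + 20167 = \frac{80735}{4} \approx 20184.0$)
$F{\left(-204,-28 \right)} - L = \left(36 - -336\right) - \frac{80735}{4} = \left(36 + 336\right) - \frac{80735}{4} = 372 - \frac{80735}{4} = - \frac{79247}{4}$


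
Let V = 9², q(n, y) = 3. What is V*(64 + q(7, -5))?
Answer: 5427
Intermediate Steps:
V = 81
V*(64 + q(7, -5)) = 81*(64 + 3) = 81*67 = 5427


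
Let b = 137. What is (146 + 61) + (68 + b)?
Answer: 412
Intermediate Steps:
(146 + 61) + (68 + b) = (146 + 61) + (68 + 137) = 207 + 205 = 412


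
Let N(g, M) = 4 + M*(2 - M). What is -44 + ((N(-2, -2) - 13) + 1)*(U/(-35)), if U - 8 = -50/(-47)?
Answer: -65564/1645 ≈ -39.857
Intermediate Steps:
U = 426/47 (U = 8 - 50/(-47) = 8 - 50*(-1/47) = 8 + 50/47 = 426/47 ≈ 9.0638)
-44 + ((N(-2, -2) - 13) + 1)*(U/(-35)) = -44 + (((4 - 1*(-2)**2 + 2*(-2)) - 13) + 1)*((426/47)/(-35)) = -44 + (((4 - 1*4 - 4) - 13) + 1)*((426/47)*(-1/35)) = -44 + (((4 - 4 - 4) - 13) + 1)*(-426/1645) = -44 + ((-4 - 13) + 1)*(-426/1645) = -44 + (-17 + 1)*(-426/1645) = -44 - 16*(-426/1645) = -44 + 6816/1645 = -65564/1645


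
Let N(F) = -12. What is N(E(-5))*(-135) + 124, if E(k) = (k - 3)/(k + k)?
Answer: 1744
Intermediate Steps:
E(k) = (-3 + k)/(2*k) (E(k) = (-3 + k)/((2*k)) = (-3 + k)*(1/(2*k)) = (-3 + k)/(2*k))
N(E(-5))*(-135) + 124 = -12*(-135) + 124 = 1620 + 124 = 1744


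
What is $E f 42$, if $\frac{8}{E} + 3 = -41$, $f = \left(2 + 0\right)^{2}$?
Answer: $- \frac{336}{11} \approx -30.545$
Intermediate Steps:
$f = 4$ ($f = 2^{2} = 4$)
$E = - \frac{2}{11}$ ($E = \frac{8}{-3 - 41} = \frac{8}{-44} = 8 \left(- \frac{1}{44}\right) = - \frac{2}{11} \approx -0.18182$)
$E f 42 = \left(- \frac{2}{11}\right) 4 \cdot 42 = \left(- \frac{8}{11}\right) 42 = - \frac{336}{11}$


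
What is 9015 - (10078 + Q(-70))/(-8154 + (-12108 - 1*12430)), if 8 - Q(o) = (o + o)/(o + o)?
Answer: 294728465/32692 ≈ 9015.3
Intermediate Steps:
Q(o) = 7 (Q(o) = 8 - (o + o)/(o + o) = 8 - 2*o/(2*o) = 8 - 2*o*1/(2*o) = 8 - 1*1 = 8 - 1 = 7)
9015 - (10078 + Q(-70))/(-8154 + (-12108 - 1*12430)) = 9015 - (10078 + 7)/(-8154 + (-12108 - 1*12430)) = 9015 - 10085/(-8154 + (-12108 - 12430)) = 9015 - 10085/(-8154 - 24538) = 9015 - 10085/(-32692) = 9015 - 10085*(-1)/32692 = 9015 - 1*(-10085/32692) = 9015 + 10085/32692 = 294728465/32692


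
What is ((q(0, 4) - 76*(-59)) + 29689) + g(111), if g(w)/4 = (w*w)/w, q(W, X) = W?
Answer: 34617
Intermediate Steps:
g(w) = 4*w (g(w) = 4*((w*w)/w) = 4*(w**2/w) = 4*w)
((q(0, 4) - 76*(-59)) + 29689) + g(111) = ((0 - 76*(-59)) + 29689) + 4*111 = ((0 + 4484) + 29689) + 444 = (4484 + 29689) + 444 = 34173 + 444 = 34617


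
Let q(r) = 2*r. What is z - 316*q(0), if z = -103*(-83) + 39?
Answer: 8588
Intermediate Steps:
z = 8588 (z = 8549 + 39 = 8588)
z - 316*q(0) = 8588 - 632*0 = 8588 - 316*0 = 8588 + 0 = 8588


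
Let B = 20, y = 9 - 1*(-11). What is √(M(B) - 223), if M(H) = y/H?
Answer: I*√222 ≈ 14.9*I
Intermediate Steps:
y = 20 (y = 9 + 11 = 20)
M(H) = 20/H
√(M(B) - 223) = √(20/20 - 223) = √(20*(1/20) - 223) = √(1 - 223) = √(-222) = I*√222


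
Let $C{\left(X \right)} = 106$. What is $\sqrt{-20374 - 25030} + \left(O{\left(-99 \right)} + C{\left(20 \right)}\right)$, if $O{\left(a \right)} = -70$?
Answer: $36 + 2 i \sqrt{11351} \approx 36.0 + 213.08 i$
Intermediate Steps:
$\sqrt{-20374 - 25030} + \left(O{\left(-99 \right)} + C{\left(20 \right)}\right) = \sqrt{-20374 - 25030} + \left(-70 + 106\right) = \sqrt{-45404} + 36 = 2 i \sqrt{11351} + 36 = 36 + 2 i \sqrt{11351}$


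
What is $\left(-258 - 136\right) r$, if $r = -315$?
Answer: $124110$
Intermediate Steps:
$\left(-258 - 136\right) r = \left(-258 - 136\right) \left(-315\right) = \left(-394\right) \left(-315\right) = 124110$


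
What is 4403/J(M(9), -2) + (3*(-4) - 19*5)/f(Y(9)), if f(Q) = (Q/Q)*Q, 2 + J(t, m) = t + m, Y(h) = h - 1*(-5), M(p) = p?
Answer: 61107/70 ≈ 872.96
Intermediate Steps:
Y(h) = 5 + h (Y(h) = h + 5 = 5 + h)
J(t, m) = -2 + m + t (J(t, m) = -2 + (t + m) = -2 + (m + t) = -2 + m + t)
f(Q) = Q (f(Q) = 1*Q = Q)
4403/J(M(9), -2) + (3*(-4) - 19*5)/f(Y(9)) = 4403/(-2 - 2 + 9) + (3*(-4) - 19*5)/(5 + 9) = 4403/5 + (-12 - 95)/14 = 4403*(1/5) - 107*1/14 = 4403/5 - 107/14 = 61107/70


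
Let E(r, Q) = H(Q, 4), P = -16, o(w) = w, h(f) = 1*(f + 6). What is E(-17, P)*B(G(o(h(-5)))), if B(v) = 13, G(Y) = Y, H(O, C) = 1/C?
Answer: 13/4 ≈ 3.2500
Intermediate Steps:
h(f) = 6 + f (h(f) = 1*(6 + f) = 6 + f)
E(r, Q) = ¼ (E(r, Q) = 1/4 = ¼)
E(-17, P)*B(G(o(h(-5)))) = (¼)*13 = 13/4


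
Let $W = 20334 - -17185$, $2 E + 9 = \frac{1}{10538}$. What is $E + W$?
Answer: $\frac{790655603}{21076} \approx 37515.0$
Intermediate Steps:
$E = - \frac{94841}{21076}$ ($E = - \frac{9}{2} + \frac{1}{2 \cdot 10538} = - \frac{9}{2} + \frac{1}{2} \cdot \frac{1}{10538} = - \frac{9}{2} + \frac{1}{21076} = - \frac{94841}{21076} \approx -4.5$)
$W = 37519$ ($W = 20334 + 17185 = 37519$)
$E + W = - \frac{94841}{21076} + 37519 = \frac{790655603}{21076}$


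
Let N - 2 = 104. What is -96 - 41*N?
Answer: -4442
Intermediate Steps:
N = 106 (N = 2 + 104 = 106)
-96 - 41*N = -96 - 41*106 = -96 - 4346 = -4442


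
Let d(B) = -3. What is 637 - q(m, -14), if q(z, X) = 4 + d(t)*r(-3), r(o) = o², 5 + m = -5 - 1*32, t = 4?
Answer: 660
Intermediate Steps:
m = -42 (m = -5 + (-5 - 1*32) = -5 + (-5 - 32) = -5 - 37 = -42)
q(z, X) = -23 (q(z, X) = 4 - 3*(-3)² = 4 - 3*9 = 4 - 27 = -23)
637 - q(m, -14) = 637 - 1*(-23) = 637 + 23 = 660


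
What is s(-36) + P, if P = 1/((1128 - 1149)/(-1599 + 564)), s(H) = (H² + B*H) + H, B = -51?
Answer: 22017/7 ≈ 3145.3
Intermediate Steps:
s(H) = H² - 50*H (s(H) = (H² - 51*H) + H = H² - 50*H)
P = 345/7 (P = 1/(-21/(-1035)) = 1/(-21*(-1/1035)) = 1/(7/345) = 345/7 ≈ 49.286)
s(-36) + P = -36*(-50 - 36) + 345/7 = -36*(-86) + 345/7 = 3096 + 345/7 = 22017/7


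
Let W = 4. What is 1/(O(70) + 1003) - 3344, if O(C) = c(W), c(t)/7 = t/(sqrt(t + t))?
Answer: -3363765381/1005911 - 7*sqrt(2)/1005911 ≈ -3344.0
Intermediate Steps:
c(t) = 7*sqrt(2)*sqrt(t)/2 (c(t) = 7*(t/(sqrt(t + t))) = 7*(t/(sqrt(2*t))) = 7*(t/((sqrt(2)*sqrt(t)))) = 7*(t*(sqrt(2)/(2*sqrt(t)))) = 7*(sqrt(2)*sqrt(t)/2) = 7*sqrt(2)*sqrt(t)/2)
O(C) = 7*sqrt(2) (O(C) = 7*sqrt(2)*sqrt(4)/2 = (7/2)*sqrt(2)*2 = 7*sqrt(2))
1/(O(70) + 1003) - 3344 = 1/(7*sqrt(2) + 1003) - 3344 = 1/(1003 + 7*sqrt(2)) - 3344 = -3344 + 1/(1003 + 7*sqrt(2))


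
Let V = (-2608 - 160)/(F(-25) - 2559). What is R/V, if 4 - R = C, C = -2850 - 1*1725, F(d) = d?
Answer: 1479017/346 ≈ 4274.6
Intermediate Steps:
C = -4575 (C = -2850 - 1725 = -4575)
V = 346/323 (V = (-2608 - 160)/(-25 - 2559) = -2768/(-2584) = -2768*(-1/2584) = 346/323 ≈ 1.0712)
R = 4579 (R = 4 - 1*(-4575) = 4 + 4575 = 4579)
R/V = 4579/(346/323) = 4579*(323/346) = 1479017/346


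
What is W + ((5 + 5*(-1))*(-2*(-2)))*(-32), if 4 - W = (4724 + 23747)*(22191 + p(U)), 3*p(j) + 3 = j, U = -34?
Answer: -1894346444/3 ≈ -6.3145e+8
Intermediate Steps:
p(j) = -1 + j/3
W = -1894346444/3 (W = 4 - (4724 + 23747)*(22191 + (-1 + (⅓)*(-34))) = 4 - 28471*(22191 + (-1 - 34/3)) = 4 - 28471*(22191 - 37/3) = 4 - 28471*66536/3 = 4 - 1*1894346456/3 = 4 - 1894346456/3 = -1894346444/3 ≈ -6.3145e+8)
W + ((5 + 5*(-1))*(-2*(-2)))*(-32) = -1894346444/3 + ((5 + 5*(-1))*(-2*(-2)))*(-32) = -1894346444/3 + ((5 - 5)*4)*(-32) = -1894346444/3 + (0*4)*(-32) = -1894346444/3 + 0*(-32) = -1894346444/3 + 0 = -1894346444/3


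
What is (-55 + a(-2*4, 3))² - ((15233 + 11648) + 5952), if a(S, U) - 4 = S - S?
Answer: -30232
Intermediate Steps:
a(S, U) = 4 (a(S, U) = 4 + (S - S) = 4 + 0 = 4)
(-55 + a(-2*4, 3))² - ((15233 + 11648) + 5952) = (-55 + 4)² - ((15233 + 11648) + 5952) = (-51)² - (26881 + 5952) = 2601 - 1*32833 = 2601 - 32833 = -30232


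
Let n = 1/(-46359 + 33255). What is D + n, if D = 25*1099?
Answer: 360032399/13104 ≈ 27475.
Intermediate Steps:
n = -1/13104 (n = 1/(-13104) = -1/13104 ≈ -7.6313e-5)
D = 27475
D + n = 27475 - 1/13104 = 360032399/13104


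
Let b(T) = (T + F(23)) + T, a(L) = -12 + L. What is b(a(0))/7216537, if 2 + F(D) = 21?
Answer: -5/7216537 ≈ -6.9285e-7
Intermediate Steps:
F(D) = 19 (F(D) = -2 + 21 = 19)
b(T) = 19 + 2*T (b(T) = (T + 19) + T = (19 + T) + T = 19 + 2*T)
b(a(0))/7216537 = (19 + 2*(-12 + 0))/7216537 = (19 + 2*(-12))*(1/7216537) = (19 - 24)*(1/7216537) = -5*1/7216537 = -5/7216537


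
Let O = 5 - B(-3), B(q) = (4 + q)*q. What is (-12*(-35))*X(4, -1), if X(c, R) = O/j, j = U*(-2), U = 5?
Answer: -336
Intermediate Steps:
B(q) = q*(4 + q)
j = -10 (j = 5*(-2) = -10)
O = 8 (O = 5 - (-3)*(4 - 3) = 5 - (-3) = 5 - 1*(-3) = 5 + 3 = 8)
X(c, R) = -⅘ (X(c, R) = 8/(-10) = 8*(-⅒) = -⅘)
(-12*(-35))*X(4, -1) = -12*(-35)*(-⅘) = 420*(-⅘) = -336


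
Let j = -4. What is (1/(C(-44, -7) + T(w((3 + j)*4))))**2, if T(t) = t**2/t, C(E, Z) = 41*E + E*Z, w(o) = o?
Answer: 1/2250000 ≈ 4.4444e-7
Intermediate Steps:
T(t) = t
(1/(C(-44, -7) + T(w((3 + j)*4))))**2 = (1/(-44*(41 - 7) + (3 - 4)*4))**2 = (1/(-44*34 - 1*4))**2 = (1/(-1496 - 4))**2 = (1/(-1500))**2 = (-1/1500)**2 = 1/2250000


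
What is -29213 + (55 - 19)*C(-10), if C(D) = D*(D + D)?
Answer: -22013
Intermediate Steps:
C(D) = 2*D² (C(D) = D*(2*D) = 2*D²)
-29213 + (55 - 19)*C(-10) = -29213 + (55 - 19)*(2*(-10)²) = -29213 + 36*(2*100) = -29213 + 36*200 = -29213 + 7200 = -22013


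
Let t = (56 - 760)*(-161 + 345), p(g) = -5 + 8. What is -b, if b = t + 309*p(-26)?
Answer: 128609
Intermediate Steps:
p(g) = 3
t = -129536 (t = -704*184 = -129536)
b = -128609 (b = -129536 + 309*3 = -129536 + 927 = -128609)
-b = -1*(-128609) = 128609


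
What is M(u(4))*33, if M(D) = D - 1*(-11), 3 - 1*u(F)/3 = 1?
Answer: 561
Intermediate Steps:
u(F) = 6 (u(F) = 9 - 3*1 = 9 - 3 = 6)
M(D) = 11 + D (M(D) = D + 11 = 11 + D)
M(u(4))*33 = (11 + 6)*33 = 17*33 = 561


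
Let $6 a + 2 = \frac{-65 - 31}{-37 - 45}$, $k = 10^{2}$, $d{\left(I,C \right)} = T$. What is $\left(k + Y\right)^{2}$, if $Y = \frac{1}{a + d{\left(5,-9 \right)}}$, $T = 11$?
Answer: $\frac{17881840729}{1784896} \approx 10018.0$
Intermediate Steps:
$d{\left(I,C \right)} = 11$
$k = 100$
$a = - \frac{17}{123}$ ($a = - \frac{1}{3} + \frac{\left(-65 - 31\right) \frac{1}{-37 - 45}}{6} = - \frac{1}{3} + \frac{\left(-96\right) \frac{1}{-82}}{6} = - \frac{1}{3} + \frac{\left(-96\right) \left(- \frac{1}{82}\right)}{6} = - \frac{1}{3} + \frac{1}{6} \cdot \frac{48}{41} = - \frac{1}{3} + \frac{8}{41} = - \frac{17}{123} \approx -0.13821$)
$Y = \frac{123}{1336}$ ($Y = \frac{1}{- \frac{17}{123} + 11} = \frac{1}{\frac{1336}{123}} = \frac{123}{1336} \approx 0.092066$)
$\left(k + Y\right)^{2} = \left(100 + \frac{123}{1336}\right)^{2} = \left(\frac{133723}{1336}\right)^{2} = \frac{17881840729}{1784896}$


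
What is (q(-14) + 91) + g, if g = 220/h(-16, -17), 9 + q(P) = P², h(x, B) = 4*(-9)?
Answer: 2447/9 ≈ 271.89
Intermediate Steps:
h(x, B) = -36
q(P) = -9 + P²
g = -55/9 (g = 220/(-36) = 220*(-1/36) = -55/9 ≈ -6.1111)
(q(-14) + 91) + g = ((-9 + (-14)²) + 91) - 55/9 = ((-9 + 196) + 91) - 55/9 = (187 + 91) - 55/9 = 278 - 55/9 = 2447/9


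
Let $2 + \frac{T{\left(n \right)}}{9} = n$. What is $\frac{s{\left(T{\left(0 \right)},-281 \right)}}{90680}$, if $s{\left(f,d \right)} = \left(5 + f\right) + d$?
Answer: $- \frac{147}{45340} \approx -0.0032422$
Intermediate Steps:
$T{\left(n \right)} = -18 + 9 n$
$s{\left(f,d \right)} = 5 + d + f$
$\frac{s{\left(T{\left(0 \right)},-281 \right)}}{90680} = \frac{5 - 281 + \left(-18 + 9 \cdot 0\right)}{90680} = \left(5 - 281 + \left(-18 + 0\right)\right) \frac{1}{90680} = \left(5 - 281 - 18\right) \frac{1}{90680} = \left(-294\right) \frac{1}{90680} = - \frac{147}{45340}$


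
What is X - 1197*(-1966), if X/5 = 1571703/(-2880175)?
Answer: 1355582745867/576035 ≈ 2.3533e+6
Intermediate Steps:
X = -1571703/576035 (X = 5*(1571703/(-2880175)) = 5*(1571703*(-1/2880175)) = 5*(-1571703/2880175) = -1571703/576035 ≈ -2.7285)
X - 1197*(-1966) = -1571703/576035 - 1197*(-1966) = -1571703/576035 + 2353302 = 1355582745867/576035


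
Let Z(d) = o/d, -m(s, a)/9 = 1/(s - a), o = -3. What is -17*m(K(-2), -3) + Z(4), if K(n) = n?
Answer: 609/4 ≈ 152.25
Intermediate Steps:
m(s, a) = -9/(s - a)
Z(d) = -3/d
-17*m(K(-2), -3) + Z(4) = -153/(-3 - 1*(-2)) - 3/4 = -153/(-3 + 2) - 3*¼ = -153/(-1) - ¾ = -153*(-1) - ¾ = -17*(-9) - ¾ = 153 - ¾ = 609/4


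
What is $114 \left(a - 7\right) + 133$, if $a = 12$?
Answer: $703$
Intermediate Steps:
$114 \left(a - 7\right) + 133 = 114 \left(12 - 7\right) + 133 = 114 \cdot 5 + 133 = 570 + 133 = 703$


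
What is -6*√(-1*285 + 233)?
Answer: -12*I*√13 ≈ -43.267*I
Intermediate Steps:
-6*√(-1*285 + 233) = -6*√(-285 + 233) = -12*I*√13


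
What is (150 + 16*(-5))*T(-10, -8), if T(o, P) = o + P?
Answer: -1260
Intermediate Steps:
T(o, P) = P + o
(150 + 16*(-5))*T(-10, -8) = (150 + 16*(-5))*(-8 - 10) = (150 - 80)*(-18) = 70*(-18) = -1260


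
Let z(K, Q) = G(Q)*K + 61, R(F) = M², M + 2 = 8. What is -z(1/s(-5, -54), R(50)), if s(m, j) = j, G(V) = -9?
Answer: -367/6 ≈ -61.167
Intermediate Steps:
M = 6 (M = -2 + 8 = 6)
R(F) = 36 (R(F) = 6² = 36)
z(K, Q) = 61 - 9*K (z(K, Q) = -9*K + 61 = 61 - 9*K)
-z(1/s(-5, -54), R(50)) = -(61 - 9/(-54)) = -(61 - 9*(-1/54)) = -(61 + ⅙) = -1*367/6 = -367/6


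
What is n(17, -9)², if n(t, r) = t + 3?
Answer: 400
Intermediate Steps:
n(t, r) = 3 + t
n(17, -9)² = (3 + 17)² = 20² = 400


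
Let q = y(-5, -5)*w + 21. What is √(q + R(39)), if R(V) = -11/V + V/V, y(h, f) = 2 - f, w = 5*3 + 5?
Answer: √245973/39 ≈ 12.717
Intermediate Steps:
w = 20 (w = 15 + 5 = 20)
q = 161 (q = (2 - 1*(-5))*20 + 21 = (2 + 5)*20 + 21 = 7*20 + 21 = 140 + 21 = 161)
R(V) = 1 - 11/V (R(V) = -11/V + 1 = 1 - 11/V)
√(q + R(39)) = √(161 + (-11 + 39)/39) = √(161 + (1/39)*28) = √(161 + 28/39) = √(6307/39) = √245973/39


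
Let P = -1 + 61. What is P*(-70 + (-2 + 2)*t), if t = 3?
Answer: -4200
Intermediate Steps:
P = 60
P*(-70 + (-2 + 2)*t) = 60*(-70 + (-2 + 2)*3) = 60*(-70 + 0*3) = 60*(-70 + 0) = 60*(-70) = -4200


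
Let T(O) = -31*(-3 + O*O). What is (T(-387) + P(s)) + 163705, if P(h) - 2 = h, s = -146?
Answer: -4479185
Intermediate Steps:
P(h) = 2 + h
T(O) = 93 - 31*O² (T(O) = -31*(-3 + O²) = 93 - 31*O²)
(T(-387) + P(s)) + 163705 = ((93 - 31*(-387)²) + (2 - 146)) + 163705 = ((93 - 31*149769) - 144) + 163705 = ((93 - 4642839) - 144) + 163705 = (-4642746 - 144) + 163705 = -4642890 + 163705 = -4479185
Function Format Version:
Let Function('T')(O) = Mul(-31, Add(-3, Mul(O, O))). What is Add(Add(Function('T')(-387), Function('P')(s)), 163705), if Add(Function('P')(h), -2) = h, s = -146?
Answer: -4479185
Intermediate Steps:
Function('P')(h) = Add(2, h)
Function('T')(O) = Add(93, Mul(-31, Pow(O, 2))) (Function('T')(O) = Mul(-31, Add(-3, Pow(O, 2))) = Add(93, Mul(-31, Pow(O, 2))))
Add(Add(Function('T')(-387), Function('P')(s)), 163705) = Add(Add(Add(93, Mul(-31, Pow(-387, 2))), Add(2, -146)), 163705) = Add(Add(Add(93, Mul(-31, 149769)), -144), 163705) = Add(Add(Add(93, -4642839), -144), 163705) = Add(Add(-4642746, -144), 163705) = Add(-4642890, 163705) = -4479185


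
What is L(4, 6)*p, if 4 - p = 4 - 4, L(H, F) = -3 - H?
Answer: -28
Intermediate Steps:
p = 4 (p = 4 - (4 - 4) = 4 - 1*0 = 4 + 0 = 4)
L(4, 6)*p = (-3 - 1*4)*4 = (-3 - 4)*4 = -7*4 = -28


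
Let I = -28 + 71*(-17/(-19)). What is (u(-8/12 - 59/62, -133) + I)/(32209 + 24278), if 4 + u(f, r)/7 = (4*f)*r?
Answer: 10662077/99812529 ≈ 0.10682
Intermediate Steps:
I = 675/19 (I = -28 + 71*(-17*(-1/19)) = -28 + 71*(17/19) = -28 + 1207/19 = 675/19 ≈ 35.526)
u(f, r) = -28 + 28*f*r (u(f, r) = -28 + 7*((4*f)*r) = -28 + 7*(4*f*r) = -28 + 28*f*r)
(u(-8/12 - 59/62, -133) + I)/(32209 + 24278) = ((-28 + 28*(-8/12 - 59/62)*(-133)) + 675/19)/(32209 + 24278) = ((-28 + 28*(-8*1/12 - 59*1/62)*(-133)) + 675/19)/56487 = ((-28 + 28*(-2/3 - 59/62)*(-133)) + 675/19)*(1/56487) = ((-28 + 28*(-301/186)*(-133)) + 675/19)*(1/56487) = ((-28 + 560462/93) + 675/19)*(1/56487) = (557858/93 + 675/19)*(1/56487) = (10662077/1767)*(1/56487) = 10662077/99812529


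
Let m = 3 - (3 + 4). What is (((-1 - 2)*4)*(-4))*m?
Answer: -192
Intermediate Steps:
m = -4 (m = 3 - 1*7 = 3 - 7 = -4)
(((-1 - 2)*4)*(-4))*m = (((-1 - 2)*4)*(-4))*(-4) = (-3*4*(-4))*(-4) = -12*(-4)*(-4) = 48*(-4) = -192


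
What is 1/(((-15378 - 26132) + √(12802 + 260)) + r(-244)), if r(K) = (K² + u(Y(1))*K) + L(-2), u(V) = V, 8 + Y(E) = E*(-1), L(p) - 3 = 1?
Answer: 3371/68179669 - √13062/409078014 ≈ 4.9164e-5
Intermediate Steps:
L(p) = 4 (L(p) = 3 + 1 = 4)
Y(E) = -8 - E (Y(E) = -8 + E*(-1) = -8 - E)
r(K) = 4 + K² - 9*K (r(K) = (K² + (-8 - 1*1)*K) + 4 = (K² + (-8 - 1)*K) + 4 = (K² - 9*K) + 4 = 4 + K² - 9*K)
1/(((-15378 - 26132) + √(12802 + 260)) + r(-244)) = 1/(((-15378 - 26132) + √(12802 + 260)) + (4 + (-244)² - 9*(-244))) = 1/((-41510 + √13062) + (4 + 59536 + 2196)) = 1/((-41510 + √13062) + 61736) = 1/(20226 + √13062)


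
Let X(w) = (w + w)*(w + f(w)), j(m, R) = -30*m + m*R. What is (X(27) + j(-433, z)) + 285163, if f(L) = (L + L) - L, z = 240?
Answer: 197149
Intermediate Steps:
j(m, R) = -30*m + R*m
f(L) = L (f(L) = 2*L - L = L)
X(w) = 4*w² (X(w) = (w + w)*(w + w) = (2*w)*(2*w) = 4*w²)
(X(27) + j(-433, z)) + 285163 = (4*27² - 433*(-30 + 240)) + 285163 = (4*729 - 433*210) + 285163 = (2916 - 90930) + 285163 = -88014 + 285163 = 197149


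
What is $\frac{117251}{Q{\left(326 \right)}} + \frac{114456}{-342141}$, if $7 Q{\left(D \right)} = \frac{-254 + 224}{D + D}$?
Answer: $- \frac{30515189359034}{1710705} \approx -1.7838 \cdot 10^{7}$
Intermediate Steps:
$Q{\left(D \right)} = - \frac{15}{7 D}$ ($Q{\left(D \right)} = \frac{\left(-254 + 224\right) \frac{1}{D + D}}{7} = \frac{\left(-30\right) \frac{1}{2 D}}{7} = \frac{\left(-15\right) \frac{1}{D}}{7} = - \frac{15}{7 D}$)
$\frac{117251}{Q{\left(326 \right)}} + \frac{114456}{-342141} = \frac{117251}{\left(- \frac{15}{7}\right) \frac{1}{326}} + \frac{114456}{-342141} = \frac{117251}{\left(- \frac{15}{7}\right) \frac{1}{326}} + 114456 \left(- \frac{1}{342141}\right) = \frac{117251}{- \frac{15}{2282}} - \frac{38152}{114047} = 117251 \left(- \frac{2282}{15}\right) - \frac{38152}{114047} = - \frac{267566782}{15} - \frac{38152}{114047} = - \frac{30515189359034}{1710705}$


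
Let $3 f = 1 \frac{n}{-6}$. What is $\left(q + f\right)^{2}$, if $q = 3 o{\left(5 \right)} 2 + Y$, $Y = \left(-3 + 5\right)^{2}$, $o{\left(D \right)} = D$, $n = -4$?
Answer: $\frac{94864}{81} \approx 1171.2$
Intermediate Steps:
$Y = 4$ ($Y = 2^{2} = 4$)
$q = 34$ ($q = 3 \cdot 5 \cdot 2 + 4 = 15 \cdot 2 + 4 = 30 + 4 = 34$)
$f = \frac{2}{9}$ ($f = \frac{1 \left(- \frac{4}{-6}\right)}{3} = \frac{1 \left(\left(-4\right) \left(- \frac{1}{6}\right)\right)}{3} = \frac{1 \cdot \frac{2}{3}}{3} = \frac{1}{3} \cdot \frac{2}{3} = \frac{2}{9} \approx 0.22222$)
$\left(q + f\right)^{2} = \left(34 + \frac{2}{9}\right)^{2} = \left(\frac{308}{9}\right)^{2} = \frac{94864}{81}$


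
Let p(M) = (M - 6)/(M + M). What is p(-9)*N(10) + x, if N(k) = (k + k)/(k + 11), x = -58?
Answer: -3604/63 ≈ -57.206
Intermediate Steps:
N(k) = 2*k/(11 + k) (N(k) = (2*k)/(11 + k) = 2*k/(11 + k))
p(M) = (-6 + M)/(2*M) (p(M) = (-6 + M)/((2*M)) = (-6 + M)*(1/(2*M)) = (-6 + M)/(2*M))
p(-9)*N(10) + x = ((½)*(-6 - 9)/(-9))*(2*10/(11 + 10)) - 58 = ((½)*(-⅑)*(-15))*(2*10/21) - 58 = 5*(2*10*(1/21))/6 - 58 = (⅚)*(20/21) - 58 = 50/63 - 58 = -3604/63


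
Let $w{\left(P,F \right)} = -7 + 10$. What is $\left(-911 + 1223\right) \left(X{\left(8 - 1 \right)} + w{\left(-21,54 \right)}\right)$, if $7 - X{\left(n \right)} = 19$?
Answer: $-2808$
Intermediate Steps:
$X{\left(n \right)} = -12$ ($X{\left(n \right)} = 7 - 19 = -12$)
$w{\left(P,F \right)} = 3$
$\left(-911 + 1223\right) \left(X{\left(8 - 1 \right)} + w{\left(-21,54 \right)}\right) = \left(-911 + 1223\right) \left(-12 + 3\right) = 312 \left(-9\right) = -2808$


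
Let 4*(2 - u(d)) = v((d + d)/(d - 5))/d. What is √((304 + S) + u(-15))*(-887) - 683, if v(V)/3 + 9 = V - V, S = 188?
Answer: -683 - 887*√49355/10 ≈ -20389.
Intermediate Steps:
v(V) = -27 (v(V) = -27 + 3*(V - V) = -27 + 3*0 = -27 + 0 = -27)
u(d) = 2 + 27/(4*d) (u(d) = 2 - (-27)/(4*d) = 2 + 27/(4*d))
√((304 + S) + u(-15))*(-887) - 683 = √((304 + 188) + (2 + (27/4)/(-15)))*(-887) - 683 = √(492 + (2 + (27/4)*(-1/15)))*(-887) - 683 = √(492 + (2 - 9/20))*(-887) - 683 = √(492 + 31/20)*(-887) - 683 = √(9871/20)*(-887) - 683 = (√49355/10)*(-887) - 683 = -887*√49355/10 - 683 = -683 - 887*√49355/10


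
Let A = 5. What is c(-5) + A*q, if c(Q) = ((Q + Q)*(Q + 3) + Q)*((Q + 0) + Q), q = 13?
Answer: -85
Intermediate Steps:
c(Q) = 2*Q*(Q + 2*Q*(3 + Q)) (c(Q) = ((2*Q)*(3 + Q) + Q)*(Q + Q) = (2*Q*(3 + Q) + Q)*(2*Q) = (Q + 2*Q*(3 + Q))*(2*Q) = 2*Q*(Q + 2*Q*(3 + Q)))
c(-5) + A*q = (-5)**2*(14 + 4*(-5)) + 5*13 = 25*(14 - 20) + 65 = 25*(-6) + 65 = -150 + 65 = -85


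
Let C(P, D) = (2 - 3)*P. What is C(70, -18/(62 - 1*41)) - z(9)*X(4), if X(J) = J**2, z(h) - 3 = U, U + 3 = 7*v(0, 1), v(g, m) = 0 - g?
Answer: -70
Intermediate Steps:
v(g, m) = -g
U = -3 (U = -3 + 7*(-1*0) = -3 + 7*0 = -3 + 0 = -3)
z(h) = 0 (z(h) = 3 - 3 = 0)
C(P, D) = -P
C(70, -18/(62 - 1*41)) - z(9)*X(4) = -1*70 - 0*4**2 = -70 - 0*16 = -70 - 1*0 = -70 + 0 = -70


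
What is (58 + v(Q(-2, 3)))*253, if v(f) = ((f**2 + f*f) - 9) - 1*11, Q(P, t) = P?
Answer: 11638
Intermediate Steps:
v(f) = -20 + 2*f**2 (v(f) = ((f**2 + f**2) - 9) - 11 = (2*f**2 - 9) - 11 = (-9 + 2*f**2) - 11 = -20 + 2*f**2)
(58 + v(Q(-2, 3)))*253 = (58 + (-20 + 2*(-2)**2))*253 = (58 + (-20 + 2*4))*253 = (58 + (-20 + 8))*253 = (58 - 12)*253 = 46*253 = 11638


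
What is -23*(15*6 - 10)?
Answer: -1840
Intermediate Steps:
-23*(15*6 - 10) = -23*(90 - 10) = -23*80 = -1840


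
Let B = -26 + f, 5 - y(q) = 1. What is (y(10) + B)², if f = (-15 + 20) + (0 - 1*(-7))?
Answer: 100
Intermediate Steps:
f = 12 (f = 5 + (0 + 7) = 5 + 7 = 12)
y(q) = 4 (y(q) = 5 - 1*1 = 5 - 1 = 4)
B = -14 (B = -26 + 12 = -14)
(y(10) + B)² = (4 - 14)² = (-10)² = 100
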